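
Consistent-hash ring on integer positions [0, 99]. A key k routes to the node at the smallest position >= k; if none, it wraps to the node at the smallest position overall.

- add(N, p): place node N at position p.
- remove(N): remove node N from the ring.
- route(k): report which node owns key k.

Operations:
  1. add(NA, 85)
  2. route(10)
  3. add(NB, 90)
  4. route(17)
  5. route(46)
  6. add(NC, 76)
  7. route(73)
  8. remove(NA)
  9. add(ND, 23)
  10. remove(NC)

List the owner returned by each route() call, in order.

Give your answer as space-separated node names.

Answer: NA NA NA NC

Derivation:
Op 1: add NA@85 -> ring=[85:NA]
Op 2: route key 10: smallest pos >= 10 is 85 -> NA
Op 3: add NB@90 -> ring=[85:NA,90:NB]
Op 4: route key 17: smallest pos >= 17 is 85 -> NA
Op 5: route key 46: smallest pos >= 46 is 85 -> NA
Op 6: add NC@76 -> ring=[76:NC,85:NA,90:NB]
Op 7: route key 73: smallest pos >= 73 is 76 -> NC
Op 8: remove NA -> ring=[76:NC,90:NB]
Op 9: add ND@23 -> ring=[23:ND,76:NC,90:NB]
Op 10: remove NC -> ring=[23:ND,90:NB]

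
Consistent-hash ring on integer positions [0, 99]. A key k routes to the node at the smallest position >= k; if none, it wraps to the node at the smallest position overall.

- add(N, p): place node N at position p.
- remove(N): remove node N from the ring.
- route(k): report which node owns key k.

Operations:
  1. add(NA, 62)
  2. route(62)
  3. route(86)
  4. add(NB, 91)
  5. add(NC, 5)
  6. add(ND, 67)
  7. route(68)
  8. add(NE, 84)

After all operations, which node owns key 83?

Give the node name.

Answer: NE

Derivation:
Op 1: add NA@62 -> ring=[62:NA]
Op 2: route key 62: smallest pos >= 62 is 62 -> NA
Op 3: route key 86: none >= 86, wrap to smallest pos 62 -> NA
Op 4: add NB@91 -> ring=[62:NA,91:NB]
Op 5: add NC@5 -> ring=[5:NC,62:NA,91:NB]
Op 6: add ND@67 -> ring=[5:NC,62:NA,67:ND,91:NB]
Op 7: route key 68: smallest pos >= 68 is 91 -> NB
Op 8: add NE@84 -> ring=[5:NC,62:NA,67:ND,84:NE,91:NB]
Final route key 83: smallest pos >= 83 is 84 -> NE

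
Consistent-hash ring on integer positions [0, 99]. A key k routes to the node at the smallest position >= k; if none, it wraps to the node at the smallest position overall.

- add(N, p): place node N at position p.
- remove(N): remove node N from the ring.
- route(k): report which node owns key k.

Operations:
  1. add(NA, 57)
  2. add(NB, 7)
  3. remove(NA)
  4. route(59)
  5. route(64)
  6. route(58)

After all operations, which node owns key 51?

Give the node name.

Answer: NB

Derivation:
Op 1: add NA@57 -> ring=[57:NA]
Op 2: add NB@7 -> ring=[7:NB,57:NA]
Op 3: remove NA -> ring=[7:NB]
Op 4: route key 59: none >= 59, wrap to smallest pos 7 -> NB
Op 5: route key 64: none >= 64, wrap to smallest pos 7 -> NB
Op 6: route key 58: none >= 58, wrap to smallest pos 7 -> NB
Final route key 51: none >= 51, wrap to smallest pos 7 -> NB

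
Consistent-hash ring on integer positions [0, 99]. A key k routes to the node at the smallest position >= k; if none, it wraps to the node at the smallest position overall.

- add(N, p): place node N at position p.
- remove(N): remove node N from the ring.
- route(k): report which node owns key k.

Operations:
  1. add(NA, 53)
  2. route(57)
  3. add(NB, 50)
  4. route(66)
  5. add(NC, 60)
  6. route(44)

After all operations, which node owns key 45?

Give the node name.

Answer: NB

Derivation:
Op 1: add NA@53 -> ring=[53:NA]
Op 2: route key 57: none >= 57, wrap to smallest pos 53 -> NA
Op 3: add NB@50 -> ring=[50:NB,53:NA]
Op 4: route key 66: none >= 66, wrap to smallest pos 50 -> NB
Op 5: add NC@60 -> ring=[50:NB,53:NA,60:NC]
Op 6: route key 44: smallest pos >= 44 is 50 -> NB
Final route key 45: smallest pos >= 45 is 50 -> NB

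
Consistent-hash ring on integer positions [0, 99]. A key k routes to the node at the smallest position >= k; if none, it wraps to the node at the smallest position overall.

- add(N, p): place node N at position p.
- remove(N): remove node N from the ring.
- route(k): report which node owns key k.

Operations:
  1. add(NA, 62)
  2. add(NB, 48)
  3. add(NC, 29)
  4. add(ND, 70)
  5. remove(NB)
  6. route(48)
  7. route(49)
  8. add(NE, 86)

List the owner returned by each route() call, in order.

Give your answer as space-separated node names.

Op 1: add NA@62 -> ring=[62:NA]
Op 2: add NB@48 -> ring=[48:NB,62:NA]
Op 3: add NC@29 -> ring=[29:NC,48:NB,62:NA]
Op 4: add ND@70 -> ring=[29:NC,48:NB,62:NA,70:ND]
Op 5: remove NB -> ring=[29:NC,62:NA,70:ND]
Op 6: route key 48: smallest pos >= 48 is 62 -> NA
Op 7: route key 49: smallest pos >= 49 is 62 -> NA
Op 8: add NE@86 -> ring=[29:NC,62:NA,70:ND,86:NE]

Answer: NA NA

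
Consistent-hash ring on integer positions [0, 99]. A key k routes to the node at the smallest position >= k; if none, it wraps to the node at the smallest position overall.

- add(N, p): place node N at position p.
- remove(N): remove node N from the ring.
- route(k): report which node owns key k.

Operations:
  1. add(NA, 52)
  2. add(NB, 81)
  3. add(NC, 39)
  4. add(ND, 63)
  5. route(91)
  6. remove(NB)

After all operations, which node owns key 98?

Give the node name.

Op 1: add NA@52 -> ring=[52:NA]
Op 2: add NB@81 -> ring=[52:NA,81:NB]
Op 3: add NC@39 -> ring=[39:NC,52:NA,81:NB]
Op 4: add ND@63 -> ring=[39:NC,52:NA,63:ND,81:NB]
Op 5: route key 91: none >= 91, wrap to smallest pos 39 -> NC
Op 6: remove NB -> ring=[39:NC,52:NA,63:ND]
Final route key 98: none >= 98, wrap to smallest pos 39 -> NC

Answer: NC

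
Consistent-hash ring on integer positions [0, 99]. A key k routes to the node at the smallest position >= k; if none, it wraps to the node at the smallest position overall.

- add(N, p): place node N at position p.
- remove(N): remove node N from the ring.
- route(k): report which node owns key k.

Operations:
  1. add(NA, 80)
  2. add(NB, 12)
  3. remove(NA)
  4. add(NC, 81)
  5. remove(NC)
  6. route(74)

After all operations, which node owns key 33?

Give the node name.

Answer: NB

Derivation:
Op 1: add NA@80 -> ring=[80:NA]
Op 2: add NB@12 -> ring=[12:NB,80:NA]
Op 3: remove NA -> ring=[12:NB]
Op 4: add NC@81 -> ring=[12:NB,81:NC]
Op 5: remove NC -> ring=[12:NB]
Op 6: route key 74: none >= 74, wrap to smallest pos 12 -> NB
Final route key 33: none >= 33, wrap to smallest pos 12 -> NB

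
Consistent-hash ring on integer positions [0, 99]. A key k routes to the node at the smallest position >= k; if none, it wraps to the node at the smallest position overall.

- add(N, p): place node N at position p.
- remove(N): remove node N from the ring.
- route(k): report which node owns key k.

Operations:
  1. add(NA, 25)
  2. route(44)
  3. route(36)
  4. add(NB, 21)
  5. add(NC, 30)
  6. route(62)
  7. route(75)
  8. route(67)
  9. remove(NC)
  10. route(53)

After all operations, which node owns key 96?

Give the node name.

Answer: NB

Derivation:
Op 1: add NA@25 -> ring=[25:NA]
Op 2: route key 44: none >= 44, wrap to smallest pos 25 -> NA
Op 3: route key 36: none >= 36, wrap to smallest pos 25 -> NA
Op 4: add NB@21 -> ring=[21:NB,25:NA]
Op 5: add NC@30 -> ring=[21:NB,25:NA,30:NC]
Op 6: route key 62: none >= 62, wrap to smallest pos 21 -> NB
Op 7: route key 75: none >= 75, wrap to smallest pos 21 -> NB
Op 8: route key 67: none >= 67, wrap to smallest pos 21 -> NB
Op 9: remove NC -> ring=[21:NB,25:NA]
Op 10: route key 53: none >= 53, wrap to smallest pos 21 -> NB
Final route key 96: none >= 96, wrap to smallest pos 21 -> NB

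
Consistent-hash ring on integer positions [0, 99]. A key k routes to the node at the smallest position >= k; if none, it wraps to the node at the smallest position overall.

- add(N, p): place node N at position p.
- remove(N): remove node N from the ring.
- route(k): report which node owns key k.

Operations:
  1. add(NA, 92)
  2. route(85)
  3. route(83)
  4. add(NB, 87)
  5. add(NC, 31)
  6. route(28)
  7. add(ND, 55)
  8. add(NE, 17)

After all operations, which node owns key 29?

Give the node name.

Answer: NC

Derivation:
Op 1: add NA@92 -> ring=[92:NA]
Op 2: route key 85: smallest pos >= 85 is 92 -> NA
Op 3: route key 83: smallest pos >= 83 is 92 -> NA
Op 4: add NB@87 -> ring=[87:NB,92:NA]
Op 5: add NC@31 -> ring=[31:NC,87:NB,92:NA]
Op 6: route key 28: smallest pos >= 28 is 31 -> NC
Op 7: add ND@55 -> ring=[31:NC,55:ND,87:NB,92:NA]
Op 8: add NE@17 -> ring=[17:NE,31:NC,55:ND,87:NB,92:NA]
Final route key 29: smallest pos >= 29 is 31 -> NC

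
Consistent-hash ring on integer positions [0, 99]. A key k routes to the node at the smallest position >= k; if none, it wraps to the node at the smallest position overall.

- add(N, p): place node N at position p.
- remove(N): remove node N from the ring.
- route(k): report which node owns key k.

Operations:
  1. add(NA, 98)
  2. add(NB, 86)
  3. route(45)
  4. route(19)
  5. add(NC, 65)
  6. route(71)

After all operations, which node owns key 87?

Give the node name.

Answer: NA

Derivation:
Op 1: add NA@98 -> ring=[98:NA]
Op 2: add NB@86 -> ring=[86:NB,98:NA]
Op 3: route key 45: smallest pos >= 45 is 86 -> NB
Op 4: route key 19: smallest pos >= 19 is 86 -> NB
Op 5: add NC@65 -> ring=[65:NC,86:NB,98:NA]
Op 6: route key 71: smallest pos >= 71 is 86 -> NB
Final route key 87: smallest pos >= 87 is 98 -> NA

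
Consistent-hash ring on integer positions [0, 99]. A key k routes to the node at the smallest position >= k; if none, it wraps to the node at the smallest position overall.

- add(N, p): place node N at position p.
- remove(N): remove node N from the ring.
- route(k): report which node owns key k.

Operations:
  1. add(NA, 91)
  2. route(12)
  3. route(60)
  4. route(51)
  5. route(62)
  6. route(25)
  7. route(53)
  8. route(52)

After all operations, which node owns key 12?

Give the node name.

Answer: NA

Derivation:
Op 1: add NA@91 -> ring=[91:NA]
Op 2: route key 12: smallest pos >= 12 is 91 -> NA
Op 3: route key 60: smallest pos >= 60 is 91 -> NA
Op 4: route key 51: smallest pos >= 51 is 91 -> NA
Op 5: route key 62: smallest pos >= 62 is 91 -> NA
Op 6: route key 25: smallest pos >= 25 is 91 -> NA
Op 7: route key 53: smallest pos >= 53 is 91 -> NA
Op 8: route key 52: smallest pos >= 52 is 91 -> NA
Final route key 12: smallest pos >= 12 is 91 -> NA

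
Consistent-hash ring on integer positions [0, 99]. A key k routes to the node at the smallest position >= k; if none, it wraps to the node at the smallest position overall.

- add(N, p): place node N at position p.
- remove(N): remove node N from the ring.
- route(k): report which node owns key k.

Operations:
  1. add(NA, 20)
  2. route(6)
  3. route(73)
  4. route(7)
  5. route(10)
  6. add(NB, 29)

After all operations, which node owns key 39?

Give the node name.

Answer: NA

Derivation:
Op 1: add NA@20 -> ring=[20:NA]
Op 2: route key 6: smallest pos >= 6 is 20 -> NA
Op 3: route key 73: none >= 73, wrap to smallest pos 20 -> NA
Op 4: route key 7: smallest pos >= 7 is 20 -> NA
Op 5: route key 10: smallest pos >= 10 is 20 -> NA
Op 6: add NB@29 -> ring=[20:NA,29:NB]
Final route key 39: none >= 39, wrap to smallest pos 20 -> NA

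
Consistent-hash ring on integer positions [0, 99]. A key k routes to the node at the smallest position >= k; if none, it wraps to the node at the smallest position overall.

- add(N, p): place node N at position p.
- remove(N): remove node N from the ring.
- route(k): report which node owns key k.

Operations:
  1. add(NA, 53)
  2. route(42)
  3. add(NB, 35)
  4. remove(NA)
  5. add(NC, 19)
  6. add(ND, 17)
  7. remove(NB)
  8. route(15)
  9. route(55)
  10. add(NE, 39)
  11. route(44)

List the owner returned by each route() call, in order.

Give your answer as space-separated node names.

Answer: NA ND ND ND

Derivation:
Op 1: add NA@53 -> ring=[53:NA]
Op 2: route key 42: smallest pos >= 42 is 53 -> NA
Op 3: add NB@35 -> ring=[35:NB,53:NA]
Op 4: remove NA -> ring=[35:NB]
Op 5: add NC@19 -> ring=[19:NC,35:NB]
Op 6: add ND@17 -> ring=[17:ND,19:NC,35:NB]
Op 7: remove NB -> ring=[17:ND,19:NC]
Op 8: route key 15: smallest pos >= 15 is 17 -> ND
Op 9: route key 55: none >= 55, wrap to smallest pos 17 -> ND
Op 10: add NE@39 -> ring=[17:ND,19:NC,39:NE]
Op 11: route key 44: none >= 44, wrap to smallest pos 17 -> ND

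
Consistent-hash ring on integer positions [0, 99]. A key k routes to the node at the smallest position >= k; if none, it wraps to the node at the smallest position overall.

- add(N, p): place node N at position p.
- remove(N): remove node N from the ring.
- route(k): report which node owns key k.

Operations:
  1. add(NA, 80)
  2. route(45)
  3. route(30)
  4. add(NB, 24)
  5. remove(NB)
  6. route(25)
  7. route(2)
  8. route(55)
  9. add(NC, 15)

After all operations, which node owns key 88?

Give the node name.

Answer: NC

Derivation:
Op 1: add NA@80 -> ring=[80:NA]
Op 2: route key 45: smallest pos >= 45 is 80 -> NA
Op 3: route key 30: smallest pos >= 30 is 80 -> NA
Op 4: add NB@24 -> ring=[24:NB,80:NA]
Op 5: remove NB -> ring=[80:NA]
Op 6: route key 25: smallest pos >= 25 is 80 -> NA
Op 7: route key 2: smallest pos >= 2 is 80 -> NA
Op 8: route key 55: smallest pos >= 55 is 80 -> NA
Op 9: add NC@15 -> ring=[15:NC,80:NA]
Final route key 88: none >= 88, wrap to smallest pos 15 -> NC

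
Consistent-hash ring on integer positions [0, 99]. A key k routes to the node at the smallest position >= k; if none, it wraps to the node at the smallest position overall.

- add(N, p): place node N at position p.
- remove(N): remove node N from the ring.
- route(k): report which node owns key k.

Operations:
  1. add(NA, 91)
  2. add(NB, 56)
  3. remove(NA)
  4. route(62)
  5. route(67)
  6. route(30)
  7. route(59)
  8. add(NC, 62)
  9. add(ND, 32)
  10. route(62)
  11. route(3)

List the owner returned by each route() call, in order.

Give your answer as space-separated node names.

Answer: NB NB NB NB NC ND

Derivation:
Op 1: add NA@91 -> ring=[91:NA]
Op 2: add NB@56 -> ring=[56:NB,91:NA]
Op 3: remove NA -> ring=[56:NB]
Op 4: route key 62: none >= 62, wrap to smallest pos 56 -> NB
Op 5: route key 67: none >= 67, wrap to smallest pos 56 -> NB
Op 6: route key 30: smallest pos >= 30 is 56 -> NB
Op 7: route key 59: none >= 59, wrap to smallest pos 56 -> NB
Op 8: add NC@62 -> ring=[56:NB,62:NC]
Op 9: add ND@32 -> ring=[32:ND,56:NB,62:NC]
Op 10: route key 62: smallest pos >= 62 is 62 -> NC
Op 11: route key 3: smallest pos >= 3 is 32 -> ND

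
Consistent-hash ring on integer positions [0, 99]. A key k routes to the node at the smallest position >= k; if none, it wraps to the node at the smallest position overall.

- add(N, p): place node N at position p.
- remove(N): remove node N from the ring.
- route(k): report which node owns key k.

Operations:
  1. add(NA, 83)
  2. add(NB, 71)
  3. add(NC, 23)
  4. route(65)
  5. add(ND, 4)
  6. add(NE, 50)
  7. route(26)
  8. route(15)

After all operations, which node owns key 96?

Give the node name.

Answer: ND

Derivation:
Op 1: add NA@83 -> ring=[83:NA]
Op 2: add NB@71 -> ring=[71:NB,83:NA]
Op 3: add NC@23 -> ring=[23:NC,71:NB,83:NA]
Op 4: route key 65: smallest pos >= 65 is 71 -> NB
Op 5: add ND@4 -> ring=[4:ND,23:NC,71:NB,83:NA]
Op 6: add NE@50 -> ring=[4:ND,23:NC,50:NE,71:NB,83:NA]
Op 7: route key 26: smallest pos >= 26 is 50 -> NE
Op 8: route key 15: smallest pos >= 15 is 23 -> NC
Final route key 96: none >= 96, wrap to smallest pos 4 -> ND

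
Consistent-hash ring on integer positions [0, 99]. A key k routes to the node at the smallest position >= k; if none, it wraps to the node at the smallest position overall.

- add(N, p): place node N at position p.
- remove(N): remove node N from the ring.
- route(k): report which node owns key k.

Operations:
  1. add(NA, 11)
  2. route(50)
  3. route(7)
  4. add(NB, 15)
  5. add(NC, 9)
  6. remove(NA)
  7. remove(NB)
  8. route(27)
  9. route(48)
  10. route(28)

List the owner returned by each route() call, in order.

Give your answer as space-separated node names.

Op 1: add NA@11 -> ring=[11:NA]
Op 2: route key 50: none >= 50, wrap to smallest pos 11 -> NA
Op 3: route key 7: smallest pos >= 7 is 11 -> NA
Op 4: add NB@15 -> ring=[11:NA,15:NB]
Op 5: add NC@9 -> ring=[9:NC,11:NA,15:NB]
Op 6: remove NA -> ring=[9:NC,15:NB]
Op 7: remove NB -> ring=[9:NC]
Op 8: route key 27: none >= 27, wrap to smallest pos 9 -> NC
Op 9: route key 48: none >= 48, wrap to smallest pos 9 -> NC
Op 10: route key 28: none >= 28, wrap to smallest pos 9 -> NC

Answer: NA NA NC NC NC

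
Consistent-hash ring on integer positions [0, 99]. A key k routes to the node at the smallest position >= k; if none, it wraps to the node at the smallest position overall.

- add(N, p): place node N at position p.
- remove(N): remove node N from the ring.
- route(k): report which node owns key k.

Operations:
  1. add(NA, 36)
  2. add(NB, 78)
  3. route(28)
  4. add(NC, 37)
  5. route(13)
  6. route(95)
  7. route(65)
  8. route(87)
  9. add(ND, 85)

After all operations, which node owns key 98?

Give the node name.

Op 1: add NA@36 -> ring=[36:NA]
Op 2: add NB@78 -> ring=[36:NA,78:NB]
Op 3: route key 28: smallest pos >= 28 is 36 -> NA
Op 4: add NC@37 -> ring=[36:NA,37:NC,78:NB]
Op 5: route key 13: smallest pos >= 13 is 36 -> NA
Op 6: route key 95: none >= 95, wrap to smallest pos 36 -> NA
Op 7: route key 65: smallest pos >= 65 is 78 -> NB
Op 8: route key 87: none >= 87, wrap to smallest pos 36 -> NA
Op 9: add ND@85 -> ring=[36:NA,37:NC,78:NB,85:ND]
Final route key 98: none >= 98, wrap to smallest pos 36 -> NA

Answer: NA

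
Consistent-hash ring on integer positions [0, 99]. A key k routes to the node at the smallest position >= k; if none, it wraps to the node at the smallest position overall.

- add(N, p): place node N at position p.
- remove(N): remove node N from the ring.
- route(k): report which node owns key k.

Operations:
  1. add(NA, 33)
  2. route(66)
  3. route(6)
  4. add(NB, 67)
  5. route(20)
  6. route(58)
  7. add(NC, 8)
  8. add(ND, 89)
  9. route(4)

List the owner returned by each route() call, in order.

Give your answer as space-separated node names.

Op 1: add NA@33 -> ring=[33:NA]
Op 2: route key 66: none >= 66, wrap to smallest pos 33 -> NA
Op 3: route key 6: smallest pos >= 6 is 33 -> NA
Op 4: add NB@67 -> ring=[33:NA,67:NB]
Op 5: route key 20: smallest pos >= 20 is 33 -> NA
Op 6: route key 58: smallest pos >= 58 is 67 -> NB
Op 7: add NC@8 -> ring=[8:NC,33:NA,67:NB]
Op 8: add ND@89 -> ring=[8:NC,33:NA,67:NB,89:ND]
Op 9: route key 4: smallest pos >= 4 is 8 -> NC

Answer: NA NA NA NB NC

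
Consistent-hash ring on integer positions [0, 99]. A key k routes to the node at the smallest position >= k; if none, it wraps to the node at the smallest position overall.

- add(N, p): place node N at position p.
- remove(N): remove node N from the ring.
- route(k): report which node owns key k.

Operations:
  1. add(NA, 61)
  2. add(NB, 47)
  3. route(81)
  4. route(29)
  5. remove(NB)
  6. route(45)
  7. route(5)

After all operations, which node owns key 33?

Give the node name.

Answer: NA

Derivation:
Op 1: add NA@61 -> ring=[61:NA]
Op 2: add NB@47 -> ring=[47:NB,61:NA]
Op 3: route key 81: none >= 81, wrap to smallest pos 47 -> NB
Op 4: route key 29: smallest pos >= 29 is 47 -> NB
Op 5: remove NB -> ring=[61:NA]
Op 6: route key 45: smallest pos >= 45 is 61 -> NA
Op 7: route key 5: smallest pos >= 5 is 61 -> NA
Final route key 33: smallest pos >= 33 is 61 -> NA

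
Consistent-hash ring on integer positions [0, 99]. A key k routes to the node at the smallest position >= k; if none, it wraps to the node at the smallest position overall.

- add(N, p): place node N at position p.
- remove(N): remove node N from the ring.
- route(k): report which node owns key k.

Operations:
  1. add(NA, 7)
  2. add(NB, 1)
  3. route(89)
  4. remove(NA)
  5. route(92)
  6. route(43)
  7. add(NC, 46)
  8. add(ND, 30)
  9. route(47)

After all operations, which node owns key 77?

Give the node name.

Answer: NB

Derivation:
Op 1: add NA@7 -> ring=[7:NA]
Op 2: add NB@1 -> ring=[1:NB,7:NA]
Op 3: route key 89: none >= 89, wrap to smallest pos 1 -> NB
Op 4: remove NA -> ring=[1:NB]
Op 5: route key 92: none >= 92, wrap to smallest pos 1 -> NB
Op 6: route key 43: none >= 43, wrap to smallest pos 1 -> NB
Op 7: add NC@46 -> ring=[1:NB,46:NC]
Op 8: add ND@30 -> ring=[1:NB,30:ND,46:NC]
Op 9: route key 47: none >= 47, wrap to smallest pos 1 -> NB
Final route key 77: none >= 77, wrap to smallest pos 1 -> NB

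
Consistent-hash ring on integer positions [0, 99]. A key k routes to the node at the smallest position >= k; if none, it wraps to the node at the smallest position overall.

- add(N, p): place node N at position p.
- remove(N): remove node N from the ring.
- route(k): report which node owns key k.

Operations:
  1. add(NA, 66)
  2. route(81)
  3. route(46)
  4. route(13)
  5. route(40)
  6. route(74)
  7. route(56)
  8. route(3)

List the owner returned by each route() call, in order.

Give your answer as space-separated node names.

Op 1: add NA@66 -> ring=[66:NA]
Op 2: route key 81: none >= 81, wrap to smallest pos 66 -> NA
Op 3: route key 46: smallest pos >= 46 is 66 -> NA
Op 4: route key 13: smallest pos >= 13 is 66 -> NA
Op 5: route key 40: smallest pos >= 40 is 66 -> NA
Op 6: route key 74: none >= 74, wrap to smallest pos 66 -> NA
Op 7: route key 56: smallest pos >= 56 is 66 -> NA
Op 8: route key 3: smallest pos >= 3 is 66 -> NA

Answer: NA NA NA NA NA NA NA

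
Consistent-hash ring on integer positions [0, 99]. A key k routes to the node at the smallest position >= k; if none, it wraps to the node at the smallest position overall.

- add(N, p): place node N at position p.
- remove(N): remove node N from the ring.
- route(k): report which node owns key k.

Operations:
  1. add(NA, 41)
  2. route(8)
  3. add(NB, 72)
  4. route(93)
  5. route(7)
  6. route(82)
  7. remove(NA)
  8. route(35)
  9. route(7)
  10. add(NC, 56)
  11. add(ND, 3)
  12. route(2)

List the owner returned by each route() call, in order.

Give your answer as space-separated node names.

Answer: NA NA NA NA NB NB ND

Derivation:
Op 1: add NA@41 -> ring=[41:NA]
Op 2: route key 8: smallest pos >= 8 is 41 -> NA
Op 3: add NB@72 -> ring=[41:NA,72:NB]
Op 4: route key 93: none >= 93, wrap to smallest pos 41 -> NA
Op 5: route key 7: smallest pos >= 7 is 41 -> NA
Op 6: route key 82: none >= 82, wrap to smallest pos 41 -> NA
Op 7: remove NA -> ring=[72:NB]
Op 8: route key 35: smallest pos >= 35 is 72 -> NB
Op 9: route key 7: smallest pos >= 7 is 72 -> NB
Op 10: add NC@56 -> ring=[56:NC,72:NB]
Op 11: add ND@3 -> ring=[3:ND,56:NC,72:NB]
Op 12: route key 2: smallest pos >= 2 is 3 -> ND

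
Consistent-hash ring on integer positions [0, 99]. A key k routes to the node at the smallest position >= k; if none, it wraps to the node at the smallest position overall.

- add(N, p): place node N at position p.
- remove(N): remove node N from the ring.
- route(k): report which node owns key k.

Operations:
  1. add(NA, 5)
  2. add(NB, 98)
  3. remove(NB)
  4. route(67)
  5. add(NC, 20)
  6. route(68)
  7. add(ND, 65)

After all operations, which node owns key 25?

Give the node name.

Answer: ND

Derivation:
Op 1: add NA@5 -> ring=[5:NA]
Op 2: add NB@98 -> ring=[5:NA,98:NB]
Op 3: remove NB -> ring=[5:NA]
Op 4: route key 67: none >= 67, wrap to smallest pos 5 -> NA
Op 5: add NC@20 -> ring=[5:NA,20:NC]
Op 6: route key 68: none >= 68, wrap to smallest pos 5 -> NA
Op 7: add ND@65 -> ring=[5:NA,20:NC,65:ND]
Final route key 25: smallest pos >= 25 is 65 -> ND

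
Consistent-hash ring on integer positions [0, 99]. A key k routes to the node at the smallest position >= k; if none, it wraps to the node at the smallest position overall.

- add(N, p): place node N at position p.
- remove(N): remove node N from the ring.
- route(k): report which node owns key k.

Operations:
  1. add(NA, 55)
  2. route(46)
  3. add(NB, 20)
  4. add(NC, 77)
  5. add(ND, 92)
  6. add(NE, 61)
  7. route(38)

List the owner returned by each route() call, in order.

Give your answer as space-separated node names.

Answer: NA NA

Derivation:
Op 1: add NA@55 -> ring=[55:NA]
Op 2: route key 46: smallest pos >= 46 is 55 -> NA
Op 3: add NB@20 -> ring=[20:NB,55:NA]
Op 4: add NC@77 -> ring=[20:NB,55:NA,77:NC]
Op 5: add ND@92 -> ring=[20:NB,55:NA,77:NC,92:ND]
Op 6: add NE@61 -> ring=[20:NB,55:NA,61:NE,77:NC,92:ND]
Op 7: route key 38: smallest pos >= 38 is 55 -> NA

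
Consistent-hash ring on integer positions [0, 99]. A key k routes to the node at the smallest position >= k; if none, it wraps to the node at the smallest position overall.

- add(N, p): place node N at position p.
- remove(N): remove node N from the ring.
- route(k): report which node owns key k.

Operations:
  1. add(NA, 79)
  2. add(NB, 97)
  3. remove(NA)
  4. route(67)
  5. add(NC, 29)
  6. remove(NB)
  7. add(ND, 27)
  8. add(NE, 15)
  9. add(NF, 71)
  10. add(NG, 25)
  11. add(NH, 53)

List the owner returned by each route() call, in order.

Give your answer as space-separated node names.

Answer: NB

Derivation:
Op 1: add NA@79 -> ring=[79:NA]
Op 2: add NB@97 -> ring=[79:NA,97:NB]
Op 3: remove NA -> ring=[97:NB]
Op 4: route key 67: smallest pos >= 67 is 97 -> NB
Op 5: add NC@29 -> ring=[29:NC,97:NB]
Op 6: remove NB -> ring=[29:NC]
Op 7: add ND@27 -> ring=[27:ND,29:NC]
Op 8: add NE@15 -> ring=[15:NE,27:ND,29:NC]
Op 9: add NF@71 -> ring=[15:NE,27:ND,29:NC,71:NF]
Op 10: add NG@25 -> ring=[15:NE,25:NG,27:ND,29:NC,71:NF]
Op 11: add NH@53 -> ring=[15:NE,25:NG,27:ND,29:NC,53:NH,71:NF]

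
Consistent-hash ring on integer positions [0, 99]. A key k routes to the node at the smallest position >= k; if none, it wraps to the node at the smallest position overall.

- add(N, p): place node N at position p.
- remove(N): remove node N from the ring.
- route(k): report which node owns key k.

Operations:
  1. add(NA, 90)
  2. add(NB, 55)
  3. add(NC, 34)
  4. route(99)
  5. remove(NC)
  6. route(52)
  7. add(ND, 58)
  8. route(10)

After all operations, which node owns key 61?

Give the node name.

Op 1: add NA@90 -> ring=[90:NA]
Op 2: add NB@55 -> ring=[55:NB,90:NA]
Op 3: add NC@34 -> ring=[34:NC,55:NB,90:NA]
Op 4: route key 99: none >= 99, wrap to smallest pos 34 -> NC
Op 5: remove NC -> ring=[55:NB,90:NA]
Op 6: route key 52: smallest pos >= 52 is 55 -> NB
Op 7: add ND@58 -> ring=[55:NB,58:ND,90:NA]
Op 8: route key 10: smallest pos >= 10 is 55 -> NB
Final route key 61: smallest pos >= 61 is 90 -> NA

Answer: NA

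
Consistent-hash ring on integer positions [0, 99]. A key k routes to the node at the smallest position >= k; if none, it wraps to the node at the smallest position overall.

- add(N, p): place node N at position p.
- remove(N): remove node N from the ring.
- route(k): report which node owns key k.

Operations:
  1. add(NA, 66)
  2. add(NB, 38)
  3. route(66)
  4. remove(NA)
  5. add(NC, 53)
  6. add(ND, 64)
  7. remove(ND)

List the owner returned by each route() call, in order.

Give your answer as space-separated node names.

Op 1: add NA@66 -> ring=[66:NA]
Op 2: add NB@38 -> ring=[38:NB,66:NA]
Op 3: route key 66: smallest pos >= 66 is 66 -> NA
Op 4: remove NA -> ring=[38:NB]
Op 5: add NC@53 -> ring=[38:NB,53:NC]
Op 6: add ND@64 -> ring=[38:NB,53:NC,64:ND]
Op 7: remove ND -> ring=[38:NB,53:NC]

Answer: NA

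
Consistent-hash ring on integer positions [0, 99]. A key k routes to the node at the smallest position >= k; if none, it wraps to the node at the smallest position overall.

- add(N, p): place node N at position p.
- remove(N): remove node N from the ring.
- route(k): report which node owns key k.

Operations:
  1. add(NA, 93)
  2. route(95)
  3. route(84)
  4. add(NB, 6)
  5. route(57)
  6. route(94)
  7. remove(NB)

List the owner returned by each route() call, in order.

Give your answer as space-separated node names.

Answer: NA NA NA NB

Derivation:
Op 1: add NA@93 -> ring=[93:NA]
Op 2: route key 95: none >= 95, wrap to smallest pos 93 -> NA
Op 3: route key 84: smallest pos >= 84 is 93 -> NA
Op 4: add NB@6 -> ring=[6:NB,93:NA]
Op 5: route key 57: smallest pos >= 57 is 93 -> NA
Op 6: route key 94: none >= 94, wrap to smallest pos 6 -> NB
Op 7: remove NB -> ring=[93:NA]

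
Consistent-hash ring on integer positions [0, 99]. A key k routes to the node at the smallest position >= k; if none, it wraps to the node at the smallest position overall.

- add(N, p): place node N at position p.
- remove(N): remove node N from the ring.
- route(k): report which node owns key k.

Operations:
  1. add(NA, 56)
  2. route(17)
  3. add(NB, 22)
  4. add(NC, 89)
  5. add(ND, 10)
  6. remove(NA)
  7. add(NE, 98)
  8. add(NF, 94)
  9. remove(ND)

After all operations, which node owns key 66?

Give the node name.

Answer: NC

Derivation:
Op 1: add NA@56 -> ring=[56:NA]
Op 2: route key 17: smallest pos >= 17 is 56 -> NA
Op 3: add NB@22 -> ring=[22:NB,56:NA]
Op 4: add NC@89 -> ring=[22:NB,56:NA,89:NC]
Op 5: add ND@10 -> ring=[10:ND,22:NB,56:NA,89:NC]
Op 6: remove NA -> ring=[10:ND,22:NB,89:NC]
Op 7: add NE@98 -> ring=[10:ND,22:NB,89:NC,98:NE]
Op 8: add NF@94 -> ring=[10:ND,22:NB,89:NC,94:NF,98:NE]
Op 9: remove ND -> ring=[22:NB,89:NC,94:NF,98:NE]
Final route key 66: smallest pos >= 66 is 89 -> NC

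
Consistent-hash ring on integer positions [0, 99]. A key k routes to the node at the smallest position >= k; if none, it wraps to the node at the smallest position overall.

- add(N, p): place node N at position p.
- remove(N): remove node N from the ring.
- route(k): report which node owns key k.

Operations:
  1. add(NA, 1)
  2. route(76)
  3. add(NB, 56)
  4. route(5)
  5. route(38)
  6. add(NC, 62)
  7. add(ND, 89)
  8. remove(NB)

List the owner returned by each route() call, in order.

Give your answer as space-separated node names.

Op 1: add NA@1 -> ring=[1:NA]
Op 2: route key 76: none >= 76, wrap to smallest pos 1 -> NA
Op 3: add NB@56 -> ring=[1:NA,56:NB]
Op 4: route key 5: smallest pos >= 5 is 56 -> NB
Op 5: route key 38: smallest pos >= 38 is 56 -> NB
Op 6: add NC@62 -> ring=[1:NA,56:NB,62:NC]
Op 7: add ND@89 -> ring=[1:NA,56:NB,62:NC,89:ND]
Op 8: remove NB -> ring=[1:NA,62:NC,89:ND]

Answer: NA NB NB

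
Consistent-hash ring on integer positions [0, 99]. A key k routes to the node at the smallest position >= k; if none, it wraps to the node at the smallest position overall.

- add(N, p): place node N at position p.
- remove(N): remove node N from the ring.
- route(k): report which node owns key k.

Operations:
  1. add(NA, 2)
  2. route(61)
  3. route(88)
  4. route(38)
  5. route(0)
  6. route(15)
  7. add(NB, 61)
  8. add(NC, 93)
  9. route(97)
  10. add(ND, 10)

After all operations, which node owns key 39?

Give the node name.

Answer: NB

Derivation:
Op 1: add NA@2 -> ring=[2:NA]
Op 2: route key 61: none >= 61, wrap to smallest pos 2 -> NA
Op 3: route key 88: none >= 88, wrap to smallest pos 2 -> NA
Op 4: route key 38: none >= 38, wrap to smallest pos 2 -> NA
Op 5: route key 0: smallest pos >= 0 is 2 -> NA
Op 6: route key 15: none >= 15, wrap to smallest pos 2 -> NA
Op 7: add NB@61 -> ring=[2:NA,61:NB]
Op 8: add NC@93 -> ring=[2:NA,61:NB,93:NC]
Op 9: route key 97: none >= 97, wrap to smallest pos 2 -> NA
Op 10: add ND@10 -> ring=[2:NA,10:ND,61:NB,93:NC]
Final route key 39: smallest pos >= 39 is 61 -> NB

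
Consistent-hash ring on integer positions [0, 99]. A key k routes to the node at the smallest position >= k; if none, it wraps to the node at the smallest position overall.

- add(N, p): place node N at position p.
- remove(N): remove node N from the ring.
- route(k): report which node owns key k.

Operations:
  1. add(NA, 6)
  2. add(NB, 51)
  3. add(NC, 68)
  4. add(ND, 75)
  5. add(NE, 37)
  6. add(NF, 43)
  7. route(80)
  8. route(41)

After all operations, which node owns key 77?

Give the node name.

Answer: NA

Derivation:
Op 1: add NA@6 -> ring=[6:NA]
Op 2: add NB@51 -> ring=[6:NA,51:NB]
Op 3: add NC@68 -> ring=[6:NA,51:NB,68:NC]
Op 4: add ND@75 -> ring=[6:NA,51:NB,68:NC,75:ND]
Op 5: add NE@37 -> ring=[6:NA,37:NE,51:NB,68:NC,75:ND]
Op 6: add NF@43 -> ring=[6:NA,37:NE,43:NF,51:NB,68:NC,75:ND]
Op 7: route key 80: none >= 80, wrap to smallest pos 6 -> NA
Op 8: route key 41: smallest pos >= 41 is 43 -> NF
Final route key 77: none >= 77, wrap to smallest pos 6 -> NA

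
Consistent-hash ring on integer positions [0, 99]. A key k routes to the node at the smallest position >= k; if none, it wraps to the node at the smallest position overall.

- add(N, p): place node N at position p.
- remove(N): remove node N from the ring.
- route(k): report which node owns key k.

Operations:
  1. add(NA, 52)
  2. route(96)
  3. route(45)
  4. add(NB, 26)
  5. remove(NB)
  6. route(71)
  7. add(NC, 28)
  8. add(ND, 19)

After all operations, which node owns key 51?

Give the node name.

Answer: NA

Derivation:
Op 1: add NA@52 -> ring=[52:NA]
Op 2: route key 96: none >= 96, wrap to smallest pos 52 -> NA
Op 3: route key 45: smallest pos >= 45 is 52 -> NA
Op 4: add NB@26 -> ring=[26:NB,52:NA]
Op 5: remove NB -> ring=[52:NA]
Op 6: route key 71: none >= 71, wrap to smallest pos 52 -> NA
Op 7: add NC@28 -> ring=[28:NC,52:NA]
Op 8: add ND@19 -> ring=[19:ND,28:NC,52:NA]
Final route key 51: smallest pos >= 51 is 52 -> NA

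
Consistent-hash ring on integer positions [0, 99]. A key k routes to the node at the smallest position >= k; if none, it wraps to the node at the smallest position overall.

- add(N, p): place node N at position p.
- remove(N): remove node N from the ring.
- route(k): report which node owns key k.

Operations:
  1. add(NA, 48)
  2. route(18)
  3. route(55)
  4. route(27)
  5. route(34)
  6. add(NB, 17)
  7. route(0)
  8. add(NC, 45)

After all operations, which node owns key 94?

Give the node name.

Answer: NB

Derivation:
Op 1: add NA@48 -> ring=[48:NA]
Op 2: route key 18: smallest pos >= 18 is 48 -> NA
Op 3: route key 55: none >= 55, wrap to smallest pos 48 -> NA
Op 4: route key 27: smallest pos >= 27 is 48 -> NA
Op 5: route key 34: smallest pos >= 34 is 48 -> NA
Op 6: add NB@17 -> ring=[17:NB,48:NA]
Op 7: route key 0: smallest pos >= 0 is 17 -> NB
Op 8: add NC@45 -> ring=[17:NB,45:NC,48:NA]
Final route key 94: none >= 94, wrap to smallest pos 17 -> NB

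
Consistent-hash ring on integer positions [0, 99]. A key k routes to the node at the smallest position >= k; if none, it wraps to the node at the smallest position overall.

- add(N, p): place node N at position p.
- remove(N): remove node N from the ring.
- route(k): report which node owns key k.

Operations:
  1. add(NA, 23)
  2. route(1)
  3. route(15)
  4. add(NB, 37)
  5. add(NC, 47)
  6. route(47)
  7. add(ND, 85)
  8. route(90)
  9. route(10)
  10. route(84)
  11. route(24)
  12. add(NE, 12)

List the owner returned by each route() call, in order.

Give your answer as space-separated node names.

Op 1: add NA@23 -> ring=[23:NA]
Op 2: route key 1: smallest pos >= 1 is 23 -> NA
Op 3: route key 15: smallest pos >= 15 is 23 -> NA
Op 4: add NB@37 -> ring=[23:NA,37:NB]
Op 5: add NC@47 -> ring=[23:NA,37:NB,47:NC]
Op 6: route key 47: smallest pos >= 47 is 47 -> NC
Op 7: add ND@85 -> ring=[23:NA,37:NB,47:NC,85:ND]
Op 8: route key 90: none >= 90, wrap to smallest pos 23 -> NA
Op 9: route key 10: smallest pos >= 10 is 23 -> NA
Op 10: route key 84: smallest pos >= 84 is 85 -> ND
Op 11: route key 24: smallest pos >= 24 is 37 -> NB
Op 12: add NE@12 -> ring=[12:NE,23:NA,37:NB,47:NC,85:ND]

Answer: NA NA NC NA NA ND NB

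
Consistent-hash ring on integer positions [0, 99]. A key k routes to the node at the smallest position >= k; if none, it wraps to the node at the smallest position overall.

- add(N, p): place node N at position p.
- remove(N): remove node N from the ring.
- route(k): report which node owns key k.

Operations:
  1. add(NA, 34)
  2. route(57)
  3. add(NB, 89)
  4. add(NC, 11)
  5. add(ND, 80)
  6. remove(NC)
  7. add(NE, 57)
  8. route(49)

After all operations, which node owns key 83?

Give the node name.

Answer: NB

Derivation:
Op 1: add NA@34 -> ring=[34:NA]
Op 2: route key 57: none >= 57, wrap to smallest pos 34 -> NA
Op 3: add NB@89 -> ring=[34:NA,89:NB]
Op 4: add NC@11 -> ring=[11:NC,34:NA,89:NB]
Op 5: add ND@80 -> ring=[11:NC,34:NA,80:ND,89:NB]
Op 6: remove NC -> ring=[34:NA,80:ND,89:NB]
Op 7: add NE@57 -> ring=[34:NA,57:NE,80:ND,89:NB]
Op 8: route key 49: smallest pos >= 49 is 57 -> NE
Final route key 83: smallest pos >= 83 is 89 -> NB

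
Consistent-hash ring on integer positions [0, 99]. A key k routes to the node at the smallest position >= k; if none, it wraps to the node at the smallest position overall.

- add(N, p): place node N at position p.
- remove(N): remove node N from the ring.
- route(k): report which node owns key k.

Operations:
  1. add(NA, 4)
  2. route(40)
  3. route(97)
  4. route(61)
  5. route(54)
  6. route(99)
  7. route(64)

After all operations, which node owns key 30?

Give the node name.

Answer: NA

Derivation:
Op 1: add NA@4 -> ring=[4:NA]
Op 2: route key 40: none >= 40, wrap to smallest pos 4 -> NA
Op 3: route key 97: none >= 97, wrap to smallest pos 4 -> NA
Op 4: route key 61: none >= 61, wrap to smallest pos 4 -> NA
Op 5: route key 54: none >= 54, wrap to smallest pos 4 -> NA
Op 6: route key 99: none >= 99, wrap to smallest pos 4 -> NA
Op 7: route key 64: none >= 64, wrap to smallest pos 4 -> NA
Final route key 30: none >= 30, wrap to smallest pos 4 -> NA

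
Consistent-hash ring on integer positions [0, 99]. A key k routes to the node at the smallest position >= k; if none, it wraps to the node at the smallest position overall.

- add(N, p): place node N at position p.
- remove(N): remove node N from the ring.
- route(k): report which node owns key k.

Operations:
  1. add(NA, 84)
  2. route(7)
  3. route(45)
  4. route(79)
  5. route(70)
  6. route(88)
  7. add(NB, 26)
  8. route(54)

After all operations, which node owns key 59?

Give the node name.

Op 1: add NA@84 -> ring=[84:NA]
Op 2: route key 7: smallest pos >= 7 is 84 -> NA
Op 3: route key 45: smallest pos >= 45 is 84 -> NA
Op 4: route key 79: smallest pos >= 79 is 84 -> NA
Op 5: route key 70: smallest pos >= 70 is 84 -> NA
Op 6: route key 88: none >= 88, wrap to smallest pos 84 -> NA
Op 7: add NB@26 -> ring=[26:NB,84:NA]
Op 8: route key 54: smallest pos >= 54 is 84 -> NA
Final route key 59: smallest pos >= 59 is 84 -> NA

Answer: NA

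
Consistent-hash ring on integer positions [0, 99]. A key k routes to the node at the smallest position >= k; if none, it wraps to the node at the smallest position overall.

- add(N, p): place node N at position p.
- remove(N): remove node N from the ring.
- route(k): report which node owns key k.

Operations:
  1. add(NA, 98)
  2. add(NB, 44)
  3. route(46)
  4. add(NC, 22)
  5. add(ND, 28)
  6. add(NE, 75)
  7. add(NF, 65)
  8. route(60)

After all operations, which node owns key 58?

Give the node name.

Op 1: add NA@98 -> ring=[98:NA]
Op 2: add NB@44 -> ring=[44:NB,98:NA]
Op 3: route key 46: smallest pos >= 46 is 98 -> NA
Op 4: add NC@22 -> ring=[22:NC,44:NB,98:NA]
Op 5: add ND@28 -> ring=[22:NC,28:ND,44:NB,98:NA]
Op 6: add NE@75 -> ring=[22:NC,28:ND,44:NB,75:NE,98:NA]
Op 7: add NF@65 -> ring=[22:NC,28:ND,44:NB,65:NF,75:NE,98:NA]
Op 8: route key 60: smallest pos >= 60 is 65 -> NF
Final route key 58: smallest pos >= 58 is 65 -> NF

Answer: NF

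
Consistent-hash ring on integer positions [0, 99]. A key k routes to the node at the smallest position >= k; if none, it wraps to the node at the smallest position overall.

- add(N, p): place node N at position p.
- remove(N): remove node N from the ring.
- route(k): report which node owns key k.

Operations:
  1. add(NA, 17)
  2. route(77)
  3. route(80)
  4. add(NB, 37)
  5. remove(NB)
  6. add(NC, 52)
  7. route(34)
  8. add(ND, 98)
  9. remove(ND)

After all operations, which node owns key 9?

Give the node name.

Answer: NA

Derivation:
Op 1: add NA@17 -> ring=[17:NA]
Op 2: route key 77: none >= 77, wrap to smallest pos 17 -> NA
Op 3: route key 80: none >= 80, wrap to smallest pos 17 -> NA
Op 4: add NB@37 -> ring=[17:NA,37:NB]
Op 5: remove NB -> ring=[17:NA]
Op 6: add NC@52 -> ring=[17:NA,52:NC]
Op 7: route key 34: smallest pos >= 34 is 52 -> NC
Op 8: add ND@98 -> ring=[17:NA,52:NC,98:ND]
Op 9: remove ND -> ring=[17:NA,52:NC]
Final route key 9: smallest pos >= 9 is 17 -> NA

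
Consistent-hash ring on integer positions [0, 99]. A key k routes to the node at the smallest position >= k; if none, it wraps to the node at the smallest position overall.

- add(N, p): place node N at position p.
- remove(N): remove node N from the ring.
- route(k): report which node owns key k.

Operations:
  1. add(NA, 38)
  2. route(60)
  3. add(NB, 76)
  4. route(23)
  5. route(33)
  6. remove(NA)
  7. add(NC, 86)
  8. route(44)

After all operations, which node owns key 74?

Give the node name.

Answer: NB

Derivation:
Op 1: add NA@38 -> ring=[38:NA]
Op 2: route key 60: none >= 60, wrap to smallest pos 38 -> NA
Op 3: add NB@76 -> ring=[38:NA,76:NB]
Op 4: route key 23: smallest pos >= 23 is 38 -> NA
Op 5: route key 33: smallest pos >= 33 is 38 -> NA
Op 6: remove NA -> ring=[76:NB]
Op 7: add NC@86 -> ring=[76:NB,86:NC]
Op 8: route key 44: smallest pos >= 44 is 76 -> NB
Final route key 74: smallest pos >= 74 is 76 -> NB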